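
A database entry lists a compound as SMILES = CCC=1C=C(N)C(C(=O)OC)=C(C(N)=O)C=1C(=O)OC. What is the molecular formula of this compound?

C13H16N2O5

Walk through each heavy atom and fill implicit hydrogens from standard valence (C 4, N 3, O 2, S 2, halogen 1):
  atom 1: C, bond orders sum to 1 (valence 4) → 3 H
  atom 2: C, bond orders sum to 2 (valence 4) → 2 H
  atom 3: C, bond orders sum to 4 (valence 4) → 0 H
  atom 4: C, bond orders sum to 3 (valence 4) → 1 H
  atom 5: C, bond orders sum to 4 (valence 4) → 0 H
  atom 6: N, bond orders sum to 1 (valence 3) → 2 H
  atom 7: C, bond orders sum to 4 (valence 4) → 0 H
  atom 8: C, bond orders sum to 4 (valence 4) → 0 H
  atom 9: O, bond orders sum to 2 (valence 2) → 0 H
  atom 10: O, bond orders sum to 2 (valence 2) → 0 H
  atom 11: C, bond orders sum to 1 (valence 4) → 3 H
  atom 12: C, bond orders sum to 4 (valence 4) → 0 H
  atom 13: C, bond orders sum to 4 (valence 4) → 0 H
  atom 14: N, bond orders sum to 1 (valence 3) → 2 H
  atom 15: O, bond orders sum to 2 (valence 2) → 0 H
  atom 16: C, bond orders sum to 4 (valence 4) → 0 H
  atom 17: C, bond orders sum to 4 (valence 4) → 0 H
  atom 18: O, bond orders sum to 2 (valence 2) → 0 H
  atom 19: O, bond orders sum to 2 (valence 2) → 0 H
  atom 20: C, bond orders sum to 1 (valence 4) → 3 H
Totals → C:13, H:16, N:2, O:5.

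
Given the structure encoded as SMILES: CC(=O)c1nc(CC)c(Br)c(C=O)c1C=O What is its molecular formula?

C11H10BrNO3

Walk through each heavy atom and fill implicit hydrogens from standard valence (C 4, N 3, O 2, S 2, halogen 1); for lowercase aromatic atoms, an aromatic c carries 1 H when it has two neighbours and 0 H with three, and aromatic n carries 0 H:
  atom 1: C, bond orders sum to 1 (valence 4) → 3 H
  atom 2: C, bond orders sum to 4 (valence 4) → 0 H
  atom 3: O, bond orders sum to 2 (valence 2) → 0 H
  atom 4: aromatic c, 3 neighbours → 0 H
  atom 5: aromatic n, 2 neighbours → 0 H
  atom 6: aromatic c, 3 neighbours → 0 H
  atom 7: C, bond orders sum to 2 (valence 4) → 2 H
  atom 8: C, bond orders sum to 1 (valence 4) → 3 H
  atom 9: aromatic c, 3 neighbours → 0 H
  atom 10: Br (halogen, monovalent) → 0 H
  atom 11: aromatic c, 3 neighbours → 0 H
  atom 12: C, bond orders sum to 3 (valence 4) → 1 H
  atom 13: O, bond orders sum to 2 (valence 2) → 0 H
  atom 14: aromatic c, 3 neighbours → 0 H
  atom 15: C, bond orders sum to 3 (valence 4) → 1 H
  atom 16: O, bond orders sum to 2 (valence 2) → 0 H
Totals → C:11, H:10, Br:1, N:1, O:3.
In Hill order: C11H10BrNO3.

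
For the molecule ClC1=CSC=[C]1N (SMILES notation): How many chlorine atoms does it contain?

1

Scan the SMILES for Cl atoms (remember two-letter symbols like Cl and Br are single atoms).
Chlorine count: 1.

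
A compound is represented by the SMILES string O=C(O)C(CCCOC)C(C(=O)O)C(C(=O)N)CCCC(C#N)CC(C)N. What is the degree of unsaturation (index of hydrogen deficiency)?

Degree of unsaturation = (number of rings) + (number of π bonds).
Ring closures in the SMILES: 0.
π bonds: 3 double bonds (each 1 DoU), 1 triple bond (each 2 DoU) → 5 DoU from unsaturation.
Total DoU = 0 + 5 = 5.

5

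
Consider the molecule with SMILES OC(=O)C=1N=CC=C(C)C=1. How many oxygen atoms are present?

Scan the SMILES for O atoms (remember two-letter symbols like Cl and Br are single atoms).
Oxygen count: 2.

2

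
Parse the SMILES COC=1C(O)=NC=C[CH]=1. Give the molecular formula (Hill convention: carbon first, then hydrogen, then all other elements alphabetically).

C6H7NO2

Walk through each heavy atom and fill implicit hydrogens from standard valence (C 4, N 3, O 2, S 2, halogen 1):
  atom 1: C, bond orders sum to 1 (valence 4) → 3 H
  atom 2: O, bond orders sum to 2 (valence 2) → 0 H
  atom 3: C, bond orders sum to 4 (valence 4) → 0 H
  atom 4: C, bond orders sum to 4 (valence 4) → 0 H
  atom 5: O, bond orders sum to 1 (valence 2) → 1 H
  atom 6: N, bond orders sum to 3 (valence 3) → 0 H
  atom 7: C, bond orders sum to 3 (valence 4) → 1 H
  atom 8: C, bond orders sum to 3 (valence 4) → 1 H
  atom 9: C with explicit H count 1
Totals → C:6, H:7, N:1, O:2.
In Hill order: C6H7NO2.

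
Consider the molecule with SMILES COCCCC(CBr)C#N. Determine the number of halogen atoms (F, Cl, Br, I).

Halogen atoms appear at heavy-atom position 8 (1×Br).
Other groups present: 1 ether, 1 nitrile.
Halogen count: 1.

1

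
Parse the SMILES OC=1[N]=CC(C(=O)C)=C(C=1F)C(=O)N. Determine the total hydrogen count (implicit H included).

7

Walk through each heavy atom and fill implicit hydrogens from standard valence (C 4, N 3, O 2, S 2, halogen 1):
  atom 1: O, bond orders sum to 1 (valence 2) → 1 H
  atom 2: C, bond orders sum to 4 (valence 4) → 0 H
  atom 3: N with explicit H count 0
  atom 4: C, bond orders sum to 3 (valence 4) → 1 H
  atom 5: C, bond orders sum to 4 (valence 4) → 0 H
  atom 6: C, bond orders sum to 4 (valence 4) → 0 H
  atom 7: O, bond orders sum to 2 (valence 2) → 0 H
  atom 8: C, bond orders sum to 1 (valence 4) → 3 H
  atom 9: C, bond orders sum to 4 (valence 4) → 0 H
  atom 10: C, bond orders sum to 4 (valence 4) → 0 H
  atom 11: F (halogen, monovalent) → 0 H
  atom 12: C, bond orders sum to 4 (valence 4) → 0 H
  atom 13: O, bond orders sum to 2 (valence 2) → 0 H
  atom 14: N, bond orders sum to 1 (valence 3) → 2 H
Total hydrogens: 7.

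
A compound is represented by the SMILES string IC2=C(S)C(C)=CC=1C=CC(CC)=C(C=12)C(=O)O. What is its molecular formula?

Walk through each heavy atom and fill implicit hydrogens from standard valence (C 4, N 3, O 2, S 2, halogen 1):
  atom 1: I (halogen, monovalent) → 0 H
  atom 2: C, bond orders sum to 4 (valence 4) → 0 H
  atom 3: C, bond orders sum to 4 (valence 4) → 0 H
  atom 4: S, bond orders sum to 1 (valence 2) → 1 H
  atom 5: C, bond orders sum to 4 (valence 4) → 0 H
  atom 6: C, bond orders sum to 1 (valence 4) → 3 H
  atom 7: C, bond orders sum to 3 (valence 4) → 1 H
  atom 8: C, bond orders sum to 4 (valence 4) → 0 H
  atom 9: C, bond orders sum to 3 (valence 4) → 1 H
  atom 10: C, bond orders sum to 3 (valence 4) → 1 H
  atom 11: C, bond orders sum to 4 (valence 4) → 0 H
  atom 12: C, bond orders sum to 2 (valence 4) → 2 H
  atom 13: C, bond orders sum to 1 (valence 4) → 3 H
  atom 14: C, bond orders sum to 4 (valence 4) → 0 H
  atom 15: C, bond orders sum to 4 (valence 4) → 0 H
  atom 16: C, bond orders sum to 4 (valence 4) → 0 H
  atom 17: O, bond orders sum to 2 (valence 2) → 0 H
  atom 18: O, bond orders sum to 1 (valence 2) → 1 H
Totals → C:14, H:13, I:1, O:2, S:1.
In Hill order: C14H13IO2S.

C14H13IO2S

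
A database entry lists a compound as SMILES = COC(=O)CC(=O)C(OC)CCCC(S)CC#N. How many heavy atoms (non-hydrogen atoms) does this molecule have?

Every atom symbol written in the SMILES (organic subset) is one heavy atom; implicit H are not written.
Heavy atoms by element → C:12, N:1, O:4, S:1.
Total: 18.

18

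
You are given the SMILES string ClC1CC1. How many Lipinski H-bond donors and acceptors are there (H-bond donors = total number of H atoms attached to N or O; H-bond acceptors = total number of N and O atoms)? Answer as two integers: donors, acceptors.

0, 0

Donors: find every N or O and count the H atoms it carries.
  (no N or O atoms present)
Lipinski HBD = 0.
Acceptors: N atoms = 0, O atoms = 0 → HBA = 0.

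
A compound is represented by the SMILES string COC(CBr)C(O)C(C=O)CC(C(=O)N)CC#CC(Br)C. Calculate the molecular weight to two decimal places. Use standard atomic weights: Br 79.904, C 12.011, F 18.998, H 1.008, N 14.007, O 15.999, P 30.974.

427.13 g/mol

First, the molecular formula is C14H21Br2NO4 (counting implicit H from valence).
  Br: 2 × 79.904 = 159.808
  C: 14 × 12.011 = 168.154
  H: 21 × 1.008 = 21.168
  N: 1 × 14.007 = 14.007
  O: 4 × 15.999 = 63.996
Sum: 2×79.904 + 14×12.011 + 21×1.008 + 1×14.007 + 4×15.999 = 427.133 → 427.13 g/mol.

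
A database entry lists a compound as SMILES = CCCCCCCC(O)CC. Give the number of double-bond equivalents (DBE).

Degree of unsaturation = (number of rings) + (number of π bonds).
Ring closures in the SMILES: 0.
π bonds: none → 0 DoU from unsaturation.
Total DoU = 0 + 0 = 0.

0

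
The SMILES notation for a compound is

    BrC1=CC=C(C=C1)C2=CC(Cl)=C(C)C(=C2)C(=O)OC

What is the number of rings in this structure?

In SMILES, each pair of matching ring-closure digits denotes one ring-closing bond; the number of such bonds equals the number of independent rings.
Ring-closure bonds here: 2.

2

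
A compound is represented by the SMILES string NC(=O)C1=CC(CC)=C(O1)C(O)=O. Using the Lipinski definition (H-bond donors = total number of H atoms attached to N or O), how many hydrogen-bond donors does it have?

Donors: find every N or O and count the H atoms it carries.
  atom 1 (N): bond orders sum to 1 → 2 H
  atom 3 (O): bond orders sum to 2 → 0 H
  atom 10 (O): bond orders sum to 2 → 0 H
  atom 12 (O): bond orders sum to 1 → 1 H
  atom 13 (O): bond orders sum to 2 → 0 H
Lipinski HBD = 3.

3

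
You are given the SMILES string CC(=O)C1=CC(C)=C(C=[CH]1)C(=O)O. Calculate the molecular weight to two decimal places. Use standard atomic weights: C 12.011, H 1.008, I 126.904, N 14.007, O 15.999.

First, the molecular formula is C10H10O3 (counting implicit H from valence).
  C: 10 × 12.011 = 120.110
  H: 10 × 1.008 = 10.080
  O: 3 × 15.999 = 47.997
Sum: 10×12.011 + 10×1.008 + 3×15.999 = 178.187 → 178.19 g/mol.

178.19 g/mol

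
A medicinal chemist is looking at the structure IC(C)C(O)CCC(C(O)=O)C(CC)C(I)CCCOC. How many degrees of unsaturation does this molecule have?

Degree of unsaturation = (number of rings) + (number of π bonds).
Ring closures in the SMILES: 0.
π bonds: 1 double bond (each 1 DoU) → 1 DoU from unsaturation.
Total DoU = 0 + 1 = 1.

1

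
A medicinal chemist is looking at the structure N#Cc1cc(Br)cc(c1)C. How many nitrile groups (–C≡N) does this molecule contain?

The nitrile motif appears at heavy-atom position 2 in the SMILES.
Nitrile count: 1.

1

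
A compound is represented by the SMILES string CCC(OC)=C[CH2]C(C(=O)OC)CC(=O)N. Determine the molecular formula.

C11H19NO4

Walk through each heavy atom and fill implicit hydrogens from standard valence (C 4, N 3, O 2, S 2, halogen 1):
  atom 1: C, bond orders sum to 1 (valence 4) → 3 H
  atom 2: C, bond orders sum to 2 (valence 4) → 2 H
  atom 3: C, bond orders sum to 4 (valence 4) → 0 H
  atom 4: O, bond orders sum to 2 (valence 2) → 0 H
  atom 5: C, bond orders sum to 1 (valence 4) → 3 H
  atom 6: C, bond orders sum to 3 (valence 4) → 1 H
  atom 7: C with explicit H count 2
  atom 8: C, bond orders sum to 3 (valence 4) → 1 H
  atom 9: C, bond orders sum to 4 (valence 4) → 0 H
  atom 10: O, bond orders sum to 2 (valence 2) → 0 H
  atom 11: O, bond orders sum to 2 (valence 2) → 0 H
  atom 12: C, bond orders sum to 1 (valence 4) → 3 H
  atom 13: C, bond orders sum to 2 (valence 4) → 2 H
  atom 14: C, bond orders sum to 4 (valence 4) → 0 H
  atom 15: O, bond orders sum to 2 (valence 2) → 0 H
  atom 16: N, bond orders sum to 1 (valence 3) → 2 H
Totals → C:11, H:19, N:1, O:4.
In Hill order: C11H19NO4.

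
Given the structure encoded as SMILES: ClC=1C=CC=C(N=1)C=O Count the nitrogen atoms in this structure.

Scan the SMILES for N atoms (remember two-letter symbols like Cl and Br are single atoms).
Nitrogen count: 1.

1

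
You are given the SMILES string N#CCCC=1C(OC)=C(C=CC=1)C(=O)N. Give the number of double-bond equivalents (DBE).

7

Degree of unsaturation = (number of rings) + (number of π bonds).
Ring closures in the SMILES: 1.
π bonds: 4 double bonds (each 1 DoU), 1 triple bond (each 2 DoU) → 6 DoU from unsaturation.
Total DoU = 1 + 6 = 7.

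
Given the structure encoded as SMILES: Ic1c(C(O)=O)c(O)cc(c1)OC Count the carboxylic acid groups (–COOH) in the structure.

The carboxylic acid motif appears at heavy-atom position 4 in the SMILES.
Other groups present: 1 ether, 1 hydroxyl.
Carboxylic acid count: 1.

1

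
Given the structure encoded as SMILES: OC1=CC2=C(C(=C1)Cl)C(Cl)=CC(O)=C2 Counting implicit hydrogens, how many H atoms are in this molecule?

6

Walk through each heavy atom and fill implicit hydrogens from standard valence (C 4, N 3, O 2, S 2, halogen 1):
  atom 1: O, bond orders sum to 1 (valence 2) → 1 H
  atom 2: C, bond orders sum to 4 (valence 4) → 0 H
  atom 3: C, bond orders sum to 3 (valence 4) → 1 H
  atom 4: C, bond orders sum to 4 (valence 4) → 0 H
  atom 5: C, bond orders sum to 4 (valence 4) → 0 H
  atom 6: C, bond orders sum to 4 (valence 4) → 0 H
  atom 7: C, bond orders sum to 3 (valence 4) → 1 H
  atom 8: Cl (halogen, monovalent) → 0 H
  atom 9: C, bond orders sum to 4 (valence 4) → 0 H
  atom 10: Cl (halogen, monovalent) → 0 H
  atom 11: C, bond orders sum to 3 (valence 4) → 1 H
  atom 12: C, bond orders sum to 4 (valence 4) → 0 H
  atom 13: O, bond orders sum to 1 (valence 2) → 1 H
  atom 14: C, bond orders sum to 3 (valence 4) → 1 H
Total hydrogens: 6.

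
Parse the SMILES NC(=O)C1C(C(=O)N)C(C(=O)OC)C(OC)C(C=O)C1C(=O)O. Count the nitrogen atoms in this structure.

Scan the SMILES for N atoms (remember two-letter symbols like Cl and Br are single atoms).
Nitrogen count: 2.

2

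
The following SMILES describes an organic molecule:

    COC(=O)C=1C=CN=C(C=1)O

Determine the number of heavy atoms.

11

Every atom symbol written in the SMILES (organic subset) is one heavy atom; implicit H are not written.
Heavy atoms by element → C:7, N:1, O:3.
Total: 11.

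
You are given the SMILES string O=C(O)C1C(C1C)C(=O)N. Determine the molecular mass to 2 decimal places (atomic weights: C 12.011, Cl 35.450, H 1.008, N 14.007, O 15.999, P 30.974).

First, the molecular formula is C6H9NO3 (counting implicit H from valence).
  C: 6 × 12.011 = 72.066
  H: 9 × 1.008 = 9.072
  N: 1 × 14.007 = 14.007
  O: 3 × 15.999 = 47.997
Sum: 6×12.011 + 9×1.008 + 1×14.007 + 3×15.999 = 143.142 → 143.14 g/mol.

143.14 g/mol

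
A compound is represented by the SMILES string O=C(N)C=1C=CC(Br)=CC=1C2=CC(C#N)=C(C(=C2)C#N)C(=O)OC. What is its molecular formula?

C17H10BrN3O3

Walk through each heavy atom and fill implicit hydrogens from standard valence (C 4, N 3, O 2, S 2, halogen 1):
  atom 1: O, bond orders sum to 2 (valence 2) → 0 H
  atom 2: C, bond orders sum to 4 (valence 4) → 0 H
  atom 3: N, bond orders sum to 1 (valence 3) → 2 H
  atom 4: C, bond orders sum to 4 (valence 4) → 0 H
  atom 5: C, bond orders sum to 3 (valence 4) → 1 H
  atom 6: C, bond orders sum to 3 (valence 4) → 1 H
  atom 7: C, bond orders sum to 4 (valence 4) → 0 H
  atom 8: Br (halogen, monovalent) → 0 H
  atom 9: C, bond orders sum to 3 (valence 4) → 1 H
  atom 10: C, bond orders sum to 4 (valence 4) → 0 H
  atom 11: C, bond orders sum to 4 (valence 4) → 0 H
  atom 12: C, bond orders sum to 3 (valence 4) → 1 H
  atom 13: C, bond orders sum to 4 (valence 4) → 0 H
  atom 14: C, bond orders sum to 4 (valence 4) → 0 H
  atom 15: N, bond orders sum to 3 (valence 3) → 0 H
  atom 16: C, bond orders sum to 4 (valence 4) → 0 H
  atom 17: C, bond orders sum to 4 (valence 4) → 0 H
  atom 18: C, bond orders sum to 3 (valence 4) → 1 H
  atom 19: C, bond orders sum to 4 (valence 4) → 0 H
  atom 20: N, bond orders sum to 3 (valence 3) → 0 H
  atom 21: C, bond orders sum to 4 (valence 4) → 0 H
  atom 22: O, bond orders sum to 2 (valence 2) → 0 H
  atom 23: O, bond orders sum to 2 (valence 2) → 0 H
  atom 24: C, bond orders sum to 1 (valence 4) → 3 H
Totals → C:17, H:10, Br:1, N:3, O:3.
In Hill order: C17H10BrN3O3.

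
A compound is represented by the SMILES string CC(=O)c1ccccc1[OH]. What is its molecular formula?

C8H8O2

Walk through each heavy atom and fill implicit hydrogens from standard valence (C 4, N 3, O 2, S 2, halogen 1); for lowercase aromatic atoms, an aromatic c carries 1 H when it has two neighbours and 0 H with three, and aromatic n carries 0 H:
  atom 1: C, bond orders sum to 1 (valence 4) → 3 H
  atom 2: C, bond orders sum to 4 (valence 4) → 0 H
  atom 3: O, bond orders sum to 2 (valence 2) → 0 H
  atom 4: aromatic c, 3 neighbours → 0 H
  atom 5: aromatic c, 2 neighbours → 1 H
  atom 6: aromatic c, 2 neighbours → 1 H
  atom 7: aromatic c, 2 neighbours → 1 H
  atom 8: aromatic c, 2 neighbours → 1 H
  atom 9: aromatic c, 3 neighbours → 0 H
  atom 10: O with explicit H count 1
Totals → C:8, H:8, O:2.
In Hill order: C8H8O2.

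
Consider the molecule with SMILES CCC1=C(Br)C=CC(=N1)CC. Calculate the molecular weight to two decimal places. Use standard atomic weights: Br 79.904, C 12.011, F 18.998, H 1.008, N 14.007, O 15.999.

First, the molecular formula is C9H12BrN (counting implicit H from valence).
  Br: 1 × 79.904 = 79.904
  C: 9 × 12.011 = 108.099
  H: 12 × 1.008 = 12.096
  N: 1 × 14.007 = 14.007
Sum: 1×79.904 + 9×12.011 + 12×1.008 + 1×14.007 = 214.106 → 214.11 g/mol.

214.11 g/mol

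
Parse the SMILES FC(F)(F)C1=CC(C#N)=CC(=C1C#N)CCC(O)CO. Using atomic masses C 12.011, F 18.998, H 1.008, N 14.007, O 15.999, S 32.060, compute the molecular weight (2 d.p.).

First, the molecular formula is C13H11F3N2O2 (counting implicit H from valence).
  C: 13 × 12.011 = 156.143
  F: 3 × 18.998 = 56.994
  H: 11 × 1.008 = 11.088
  N: 2 × 14.007 = 28.014
  O: 2 × 15.999 = 31.998
Sum: 13×12.011 + 3×18.998 + 11×1.008 + 2×14.007 + 2×15.999 = 284.237 → 284.24 g/mol.

284.24 g/mol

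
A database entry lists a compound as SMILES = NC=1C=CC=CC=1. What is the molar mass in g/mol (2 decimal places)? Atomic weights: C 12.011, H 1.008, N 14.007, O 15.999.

93.13 g/mol

First, the molecular formula is C6H7N (counting implicit H from valence).
  C: 6 × 12.011 = 72.066
  H: 7 × 1.008 = 7.056
  N: 1 × 14.007 = 14.007
Sum: 6×12.011 + 7×1.008 + 1×14.007 = 93.129 → 93.13 g/mol.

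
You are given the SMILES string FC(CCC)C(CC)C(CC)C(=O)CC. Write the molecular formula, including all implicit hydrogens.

Walk through each heavy atom and fill implicit hydrogens from standard valence (C 4, N 3, O 2, S 2, halogen 1):
  atom 1: F (halogen, monovalent) → 0 H
  atom 2: C, bond orders sum to 3 (valence 4) → 1 H
  atom 3: C, bond orders sum to 2 (valence 4) → 2 H
  atom 4: C, bond orders sum to 2 (valence 4) → 2 H
  atom 5: C, bond orders sum to 1 (valence 4) → 3 H
  atom 6: C, bond orders sum to 3 (valence 4) → 1 H
  atom 7: C, bond orders sum to 2 (valence 4) → 2 H
  atom 8: C, bond orders sum to 1 (valence 4) → 3 H
  atom 9: C, bond orders sum to 3 (valence 4) → 1 H
  atom 10: C, bond orders sum to 2 (valence 4) → 2 H
  atom 11: C, bond orders sum to 1 (valence 4) → 3 H
  atom 12: C, bond orders sum to 4 (valence 4) → 0 H
  atom 13: O, bond orders sum to 2 (valence 2) → 0 H
  atom 14: C, bond orders sum to 2 (valence 4) → 2 H
  atom 15: C, bond orders sum to 1 (valence 4) → 3 H
Totals → C:13, H:25, F:1, O:1.

C13H25FO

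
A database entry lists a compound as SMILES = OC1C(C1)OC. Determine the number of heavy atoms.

6

Every atom symbol written in the SMILES (organic subset) is one heavy atom; implicit H are not written.
Heavy atoms by element → C:4, O:2.
Total: 6.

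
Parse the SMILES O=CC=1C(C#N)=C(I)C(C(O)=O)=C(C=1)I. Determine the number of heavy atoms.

Every atom symbol written in the SMILES (organic subset) is one heavy atom; implicit H are not written.
Heavy atoms by element → C:9, I:2, N:1, O:3.
Total: 15.

15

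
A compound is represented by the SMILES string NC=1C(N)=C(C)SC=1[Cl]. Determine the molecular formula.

C5H7ClN2S

Walk through each heavy atom and fill implicit hydrogens from standard valence (C 4, N 3, O 2, S 2, halogen 1):
  atom 1: N, bond orders sum to 1 (valence 3) → 2 H
  atom 2: C, bond orders sum to 4 (valence 4) → 0 H
  atom 3: C, bond orders sum to 4 (valence 4) → 0 H
  atom 4: N, bond orders sum to 1 (valence 3) → 2 H
  atom 5: C, bond orders sum to 4 (valence 4) → 0 H
  atom 6: C, bond orders sum to 1 (valence 4) → 3 H
  atom 7: S, bond orders sum to 2 (valence 2) → 0 H
  atom 8: C, bond orders sum to 4 (valence 4) → 0 H
  atom 9: Cl with explicit H count 0
Totals → C:5, H:7, Cl:1, N:2, S:1.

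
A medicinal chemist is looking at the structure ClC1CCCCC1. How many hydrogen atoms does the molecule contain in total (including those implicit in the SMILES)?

Walk through each heavy atom and fill implicit hydrogens from standard valence (C 4, N 3, O 2, S 2, halogen 1):
  atom 1: Cl (halogen, monovalent) → 0 H
  atom 2: C, bond orders sum to 3 (valence 4) → 1 H
  atom 3: C, bond orders sum to 2 (valence 4) → 2 H
  atom 4: C, bond orders sum to 2 (valence 4) → 2 H
  atom 5: C, bond orders sum to 2 (valence 4) → 2 H
  atom 6: C, bond orders sum to 2 (valence 4) → 2 H
  atom 7: C, bond orders sum to 2 (valence 4) → 2 H
Total hydrogens: 11.

11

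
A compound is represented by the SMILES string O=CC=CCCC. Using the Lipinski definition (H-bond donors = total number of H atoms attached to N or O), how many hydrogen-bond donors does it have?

0

Donors: find every N or O and count the H atoms it carries.
  atom 1 (O): bond orders sum to 2 → 0 H
Lipinski HBD = 0.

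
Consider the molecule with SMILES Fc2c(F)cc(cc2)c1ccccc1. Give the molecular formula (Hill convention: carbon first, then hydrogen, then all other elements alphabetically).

C12H8F2

Walk through each heavy atom and fill implicit hydrogens from standard valence (C 4, N 3, O 2, S 2, halogen 1); for lowercase aromatic atoms, an aromatic c carries 1 H when it has two neighbours and 0 H with three, and aromatic n carries 0 H:
  atom 1: F (halogen, monovalent) → 0 H
  atom 2: aromatic c, 3 neighbours → 0 H
  atom 3: aromatic c, 3 neighbours → 0 H
  atom 4: F (halogen, monovalent) → 0 H
  atom 5: aromatic c, 2 neighbours → 1 H
  atom 6: aromatic c, 3 neighbours → 0 H
  atom 7: aromatic c, 2 neighbours → 1 H
  atom 8: aromatic c, 2 neighbours → 1 H
  atom 9: aromatic c, 3 neighbours → 0 H
  atom 10: aromatic c, 2 neighbours → 1 H
  atom 11: aromatic c, 2 neighbours → 1 H
  atom 12: aromatic c, 2 neighbours → 1 H
  atom 13: aromatic c, 2 neighbours → 1 H
  atom 14: aromatic c, 2 neighbours → 1 H
Totals → C:12, H:8, F:2.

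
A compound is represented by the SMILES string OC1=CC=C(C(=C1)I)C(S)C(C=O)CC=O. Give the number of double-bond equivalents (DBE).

6

Degree of unsaturation = (number of rings) + (number of π bonds).
Ring closures in the SMILES: 1.
π bonds: 5 double bonds (each 1 DoU) → 5 DoU from unsaturation.
Total DoU = 1 + 5 = 6.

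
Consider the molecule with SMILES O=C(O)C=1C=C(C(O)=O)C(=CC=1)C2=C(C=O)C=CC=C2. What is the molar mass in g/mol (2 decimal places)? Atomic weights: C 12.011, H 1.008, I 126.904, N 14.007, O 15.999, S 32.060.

First, the molecular formula is C15H10O5 (counting implicit H from valence).
  C: 15 × 12.011 = 180.165
  H: 10 × 1.008 = 10.080
  O: 5 × 15.999 = 79.995
Sum: 15×12.011 + 10×1.008 + 5×15.999 = 270.240 → 270.24 g/mol.

270.24 g/mol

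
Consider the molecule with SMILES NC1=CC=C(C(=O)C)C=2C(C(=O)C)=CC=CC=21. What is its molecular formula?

Walk through each heavy atom and fill implicit hydrogens from standard valence (C 4, N 3, O 2, S 2, halogen 1):
  atom 1: N, bond orders sum to 1 (valence 3) → 2 H
  atom 2: C, bond orders sum to 4 (valence 4) → 0 H
  atom 3: C, bond orders sum to 3 (valence 4) → 1 H
  atom 4: C, bond orders sum to 3 (valence 4) → 1 H
  atom 5: C, bond orders sum to 4 (valence 4) → 0 H
  atom 6: C, bond orders sum to 4 (valence 4) → 0 H
  atom 7: O, bond orders sum to 2 (valence 2) → 0 H
  atom 8: C, bond orders sum to 1 (valence 4) → 3 H
  atom 9: C, bond orders sum to 4 (valence 4) → 0 H
  atom 10: C, bond orders sum to 4 (valence 4) → 0 H
  atom 11: C, bond orders sum to 4 (valence 4) → 0 H
  atom 12: O, bond orders sum to 2 (valence 2) → 0 H
  atom 13: C, bond orders sum to 1 (valence 4) → 3 H
  atom 14: C, bond orders sum to 3 (valence 4) → 1 H
  atom 15: C, bond orders sum to 3 (valence 4) → 1 H
  atom 16: C, bond orders sum to 3 (valence 4) → 1 H
  atom 17: C, bond orders sum to 4 (valence 4) → 0 H
Totals → C:14, H:13, N:1, O:2.
In Hill order: C14H13NO2.

C14H13NO2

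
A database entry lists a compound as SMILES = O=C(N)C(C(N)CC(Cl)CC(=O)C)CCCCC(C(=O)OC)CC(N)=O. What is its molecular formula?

C17H30ClN3O5

Walk through each heavy atom and fill implicit hydrogens from standard valence (C 4, N 3, O 2, S 2, halogen 1):
  atom 1: O, bond orders sum to 2 (valence 2) → 0 H
  atom 2: C, bond orders sum to 4 (valence 4) → 0 H
  atom 3: N, bond orders sum to 1 (valence 3) → 2 H
  atom 4: C, bond orders sum to 3 (valence 4) → 1 H
  atom 5: C, bond orders sum to 3 (valence 4) → 1 H
  atom 6: N, bond orders sum to 1 (valence 3) → 2 H
  atom 7: C, bond orders sum to 2 (valence 4) → 2 H
  atom 8: C, bond orders sum to 3 (valence 4) → 1 H
  atom 9: Cl (halogen, monovalent) → 0 H
  atom 10: C, bond orders sum to 2 (valence 4) → 2 H
  atom 11: C, bond orders sum to 4 (valence 4) → 0 H
  atom 12: O, bond orders sum to 2 (valence 2) → 0 H
  atom 13: C, bond orders sum to 1 (valence 4) → 3 H
  atom 14: C, bond orders sum to 2 (valence 4) → 2 H
  atom 15: C, bond orders sum to 2 (valence 4) → 2 H
  atom 16: C, bond orders sum to 2 (valence 4) → 2 H
  atom 17: C, bond orders sum to 2 (valence 4) → 2 H
  atom 18: C, bond orders sum to 3 (valence 4) → 1 H
  atom 19: C, bond orders sum to 4 (valence 4) → 0 H
  atom 20: O, bond orders sum to 2 (valence 2) → 0 H
  atom 21: O, bond orders sum to 2 (valence 2) → 0 H
  atom 22: C, bond orders sum to 1 (valence 4) → 3 H
  atom 23: C, bond orders sum to 2 (valence 4) → 2 H
  atom 24: C, bond orders sum to 4 (valence 4) → 0 H
  atom 25: N, bond orders sum to 1 (valence 3) → 2 H
  atom 26: O, bond orders sum to 2 (valence 2) → 0 H
Totals → C:17, H:30, Cl:1, N:3, O:5.
In Hill order: C17H30ClN3O5.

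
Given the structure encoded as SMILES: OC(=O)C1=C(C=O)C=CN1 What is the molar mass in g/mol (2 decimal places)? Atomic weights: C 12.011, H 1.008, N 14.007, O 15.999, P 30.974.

First, the molecular formula is C6H5NO3 (counting implicit H from valence).
  C: 6 × 12.011 = 72.066
  H: 5 × 1.008 = 5.040
  N: 1 × 14.007 = 14.007
  O: 3 × 15.999 = 47.997
Sum: 6×12.011 + 5×1.008 + 1×14.007 + 3×15.999 = 139.110 → 139.11 g/mol.

139.11 g/mol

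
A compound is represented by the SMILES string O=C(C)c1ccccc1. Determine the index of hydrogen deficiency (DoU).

Molecular formula: C8H8O.
DoU = (2C + 2 + N − H − X) / 2, where X is the halogen count and O/S are ignored.
    = (2·8 + 2 + 0 − 8 − 0) / 2 = 10 / 2 = 5.

5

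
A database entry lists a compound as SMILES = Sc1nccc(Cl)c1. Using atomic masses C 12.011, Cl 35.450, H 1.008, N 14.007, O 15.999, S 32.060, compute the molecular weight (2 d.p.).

First, the molecular formula is C5H4ClNS (counting implicit H from valence).
  C: 5 × 12.011 = 60.055
  Cl: 1 × 35.450 = 35.450
  H: 4 × 1.008 = 4.032
  N: 1 × 14.007 = 14.007
  S: 1 × 32.060 = 32.060
Sum: 5×12.011 + 1×35.450 + 4×1.008 + 1×14.007 + 1×32.060 = 145.604 → 145.60 g/mol.

145.60 g/mol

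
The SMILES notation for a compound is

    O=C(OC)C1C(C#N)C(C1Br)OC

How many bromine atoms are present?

1

Scan the SMILES for Br atoms (remember two-letter symbols like Cl and Br are single atoms).
Bromine count: 1.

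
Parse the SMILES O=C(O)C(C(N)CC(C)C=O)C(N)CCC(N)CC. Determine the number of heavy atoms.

19

Every atom symbol written in the SMILES (organic subset) is one heavy atom; implicit H are not written.
Heavy atoms by element → C:13, N:3, O:3.
Total: 19.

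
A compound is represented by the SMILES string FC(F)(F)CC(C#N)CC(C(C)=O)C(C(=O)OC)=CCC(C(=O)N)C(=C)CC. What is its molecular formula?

Walk through each heavy atom and fill implicit hydrogens from standard valence (C 4, N 3, O 2, S 2, halogen 1):
  atom 1: F (halogen, monovalent) → 0 H
  atom 2: C, bond orders sum to 4 (valence 4) → 0 H
  atom 3: F (halogen, monovalent) → 0 H
  atom 4: F (halogen, monovalent) → 0 H
  atom 5: C, bond orders sum to 2 (valence 4) → 2 H
  atom 6: C, bond orders sum to 3 (valence 4) → 1 H
  atom 7: C, bond orders sum to 4 (valence 4) → 0 H
  atom 8: N, bond orders sum to 3 (valence 3) → 0 H
  atom 9: C, bond orders sum to 2 (valence 4) → 2 H
  atom 10: C, bond orders sum to 3 (valence 4) → 1 H
  atom 11: C, bond orders sum to 4 (valence 4) → 0 H
  atom 12: C, bond orders sum to 1 (valence 4) → 3 H
  atom 13: O, bond orders sum to 2 (valence 2) → 0 H
  atom 14: C, bond orders sum to 4 (valence 4) → 0 H
  atom 15: C, bond orders sum to 4 (valence 4) → 0 H
  atom 16: O, bond orders sum to 2 (valence 2) → 0 H
  atom 17: O, bond orders sum to 2 (valence 2) → 0 H
  atom 18: C, bond orders sum to 1 (valence 4) → 3 H
  atom 19: C, bond orders sum to 3 (valence 4) → 1 H
  atom 20: C, bond orders sum to 2 (valence 4) → 2 H
  atom 21: C, bond orders sum to 3 (valence 4) → 1 H
  atom 22: C, bond orders sum to 4 (valence 4) → 0 H
  atom 23: O, bond orders sum to 2 (valence 2) → 0 H
  atom 24: N, bond orders sum to 1 (valence 3) → 2 H
  atom 25: C, bond orders sum to 4 (valence 4) → 0 H
  atom 26: C, bond orders sum to 2 (valence 4) → 2 H
  atom 27: C, bond orders sum to 2 (valence 4) → 2 H
  atom 28: C, bond orders sum to 1 (valence 4) → 3 H
Totals → C:19, H:25, F:3, N:2, O:4.

C19H25F3N2O4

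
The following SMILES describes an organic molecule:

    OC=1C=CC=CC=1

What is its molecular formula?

Walk through each heavy atom and fill implicit hydrogens from standard valence (C 4, N 3, O 2, S 2, halogen 1):
  atom 1: O, bond orders sum to 1 (valence 2) → 1 H
  atom 2: C, bond orders sum to 4 (valence 4) → 0 H
  atom 3: C, bond orders sum to 3 (valence 4) → 1 H
  atom 4: C, bond orders sum to 3 (valence 4) → 1 H
  atom 5: C, bond orders sum to 3 (valence 4) → 1 H
  atom 6: C, bond orders sum to 3 (valence 4) → 1 H
  atom 7: C, bond orders sum to 3 (valence 4) → 1 H
Totals → C:6, H:6, O:1.

C6H6O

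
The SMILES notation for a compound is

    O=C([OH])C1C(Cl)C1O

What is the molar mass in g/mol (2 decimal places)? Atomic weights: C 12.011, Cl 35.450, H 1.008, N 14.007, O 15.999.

136.53 g/mol

First, the molecular formula is C4H5ClO3 (counting implicit H from valence).
  C: 4 × 12.011 = 48.044
  Cl: 1 × 35.450 = 35.450
  H: 5 × 1.008 = 5.040
  O: 3 × 15.999 = 47.997
Sum: 4×12.011 + 1×35.450 + 5×1.008 + 3×15.999 = 136.531 → 136.53 g/mol.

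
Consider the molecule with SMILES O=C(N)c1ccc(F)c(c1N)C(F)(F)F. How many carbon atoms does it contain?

Count every carbon token in the SMILES (each C, including those in ring-closure positions and inside branches).
Carbon count: 8.

8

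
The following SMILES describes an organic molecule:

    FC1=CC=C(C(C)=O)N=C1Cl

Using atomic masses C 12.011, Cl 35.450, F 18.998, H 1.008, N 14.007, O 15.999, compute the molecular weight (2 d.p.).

173.57 g/mol

First, the molecular formula is C7H5ClFNO (counting implicit H from valence).
  C: 7 × 12.011 = 84.077
  Cl: 1 × 35.450 = 35.450
  F: 1 × 18.998 = 18.998
  H: 5 × 1.008 = 5.040
  N: 1 × 14.007 = 14.007
  O: 1 × 15.999 = 15.999
Sum: 7×12.011 + 1×35.450 + 1×18.998 + 5×1.008 + 1×14.007 + 1×15.999 = 173.571 → 173.57 g/mol.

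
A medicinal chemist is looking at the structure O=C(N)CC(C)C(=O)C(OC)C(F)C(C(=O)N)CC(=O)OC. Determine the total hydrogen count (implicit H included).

21

Walk through each heavy atom and fill implicit hydrogens from standard valence (C 4, N 3, O 2, S 2, halogen 1):
  atom 1: O, bond orders sum to 2 (valence 2) → 0 H
  atom 2: C, bond orders sum to 4 (valence 4) → 0 H
  atom 3: N, bond orders sum to 1 (valence 3) → 2 H
  atom 4: C, bond orders sum to 2 (valence 4) → 2 H
  atom 5: C, bond orders sum to 3 (valence 4) → 1 H
  atom 6: C, bond orders sum to 1 (valence 4) → 3 H
  atom 7: C, bond orders sum to 4 (valence 4) → 0 H
  atom 8: O, bond orders sum to 2 (valence 2) → 0 H
  atom 9: C, bond orders sum to 3 (valence 4) → 1 H
  atom 10: O, bond orders sum to 2 (valence 2) → 0 H
  atom 11: C, bond orders sum to 1 (valence 4) → 3 H
  atom 12: C, bond orders sum to 3 (valence 4) → 1 H
  atom 13: F (halogen, monovalent) → 0 H
  atom 14: C, bond orders sum to 3 (valence 4) → 1 H
  atom 15: C, bond orders sum to 4 (valence 4) → 0 H
  atom 16: O, bond orders sum to 2 (valence 2) → 0 H
  atom 17: N, bond orders sum to 1 (valence 3) → 2 H
  atom 18: C, bond orders sum to 2 (valence 4) → 2 H
  atom 19: C, bond orders sum to 4 (valence 4) → 0 H
  atom 20: O, bond orders sum to 2 (valence 2) → 0 H
  atom 21: O, bond orders sum to 2 (valence 2) → 0 H
  atom 22: C, bond orders sum to 1 (valence 4) → 3 H
Total hydrogens: 21.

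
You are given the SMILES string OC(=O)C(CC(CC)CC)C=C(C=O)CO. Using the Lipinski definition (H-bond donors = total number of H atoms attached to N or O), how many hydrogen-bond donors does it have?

Donors: find every N or O and count the H atoms it carries.
  atom 1 (O): bond orders sum to 1 → 1 H
  atom 3 (O): bond orders sum to 2 → 0 H
  atom 14 (O): bond orders sum to 2 → 0 H
  atom 16 (O): bond orders sum to 1 → 1 H
Lipinski HBD = 2.

2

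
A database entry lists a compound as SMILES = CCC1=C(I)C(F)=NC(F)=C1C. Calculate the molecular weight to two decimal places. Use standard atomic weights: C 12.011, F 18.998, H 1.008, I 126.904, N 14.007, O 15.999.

First, the molecular formula is C8H8F2IN (counting implicit H from valence).
  C: 8 × 12.011 = 96.088
  F: 2 × 18.998 = 37.996
  H: 8 × 1.008 = 8.064
  I: 1 × 126.904 = 126.904
  N: 1 × 14.007 = 14.007
Sum: 8×12.011 + 2×18.998 + 8×1.008 + 1×126.904 + 1×14.007 = 283.059 → 283.06 g/mol.

283.06 g/mol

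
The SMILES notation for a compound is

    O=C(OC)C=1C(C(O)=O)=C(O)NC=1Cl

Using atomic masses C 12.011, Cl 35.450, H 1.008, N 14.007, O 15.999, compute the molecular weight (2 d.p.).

First, the molecular formula is C7H6ClNO5 (counting implicit H from valence).
  C: 7 × 12.011 = 84.077
  Cl: 1 × 35.450 = 35.450
  H: 6 × 1.008 = 6.048
  N: 1 × 14.007 = 14.007
  O: 5 × 15.999 = 79.995
Sum: 7×12.011 + 1×35.450 + 6×1.008 + 1×14.007 + 5×15.999 = 219.577 → 219.58 g/mol.

219.58 g/mol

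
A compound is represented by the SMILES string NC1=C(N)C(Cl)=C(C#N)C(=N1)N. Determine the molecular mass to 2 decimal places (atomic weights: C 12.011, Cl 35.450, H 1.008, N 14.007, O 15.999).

183.60 g/mol

First, the molecular formula is C6H6ClN5 (counting implicit H from valence).
  C: 6 × 12.011 = 72.066
  Cl: 1 × 35.450 = 35.450
  H: 6 × 1.008 = 6.048
  N: 5 × 14.007 = 70.035
Sum: 6×12.011 + 1×35.450 + 6×1.008 + 5×14.007 = 183.599 → 183.60 g/mol.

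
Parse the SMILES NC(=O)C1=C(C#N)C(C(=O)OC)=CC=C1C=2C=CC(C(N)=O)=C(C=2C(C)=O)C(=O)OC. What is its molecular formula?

Walk through each heavy atom and fill implicit hydrogens from standard valence (C 4, N 3, O 2, S 2, halogen 1):
  atom 1: N, bond orders sum to 1 (valence 3) → 2 H
  atom 2: C, bond orders sum to 4 (valence 4) → 0 H
  atom 3: O, bond orders sum to 2 (valence 2) → 0 H
  atom 4: C, bond orders sum to 4 (valence 4) → 0 H
  atom 5: C, bond orders sum to 4 (valence 4) → 0 H
  atom 6: C, bond orders sum to 4 (valence 4) → 0 H
  atom 7: N, bond orders sum to 3 (valence 3) → 0 H
  atom 8: C, bond orders sum to 4 (valence 4) → 0 H
  atom 9: C, bond orders sum to 4 (valence 4) → 0 H
  atom 10: O, bond orders sum to 2 (valence 2) → 0 H
  atom 11: O, bond orders sum to 2 (valence 2) → 0 H
  atom 12: C, bond orders sum to 1 (valence 4) → 3 H
  atom 13: C, bond orders sum to 3 (valence 4) → 1 H
  atom 14: C, bond orders sum to 3 (valence 4) → 1 H
  atom 15: C, bond orders sum to 4 (valence 4) → 0 H
  atom 16: C, bond orders sum to 4 (valence 4) → 0 H
  atom 17: C, bond orders sum to 3 (valence 4) → 1 H
  atom 18: C, bond orders sum to 3 (valence 4) → 1 H
  atom 19: C, bond orders sum to 4 (valence 4) → 0 H
  atom 20: C, bond orders sum to 4 (valence 4) → 0 H
  atom 21: N, bond orders sum to 1 (valence 3) → 2 H
  atom 22: O, bond orders sum to 2 (valence 2) → 0 H
  atom 23: C, bond orders sum to 4 (valence 4) → 0 H
  atom 24: C, bond orders sum to 4 (valence 4) → 0 H
  atom 25: C, bond orders sum to 4 (valence 4) → 0 H
  atom 26: C, bond orders sum to 1 (valence 4) → 3 H
  atom 27: O, bond orders sum to 2 (valence 2) → 0 H
  atom 28: C, bond orders sum to 4 (valence 4) → 0 H
  atom 29: O, bond orders sum to 2 (valence 2) → 0 H
  atom 30: O, bond orders sum to 2 (valence 2) → 0 H
  atom 31: C, bond orders sum to 1 (valence 4) → 3 H
Totals → C:21, H:17, N:3, O:7.
In Hill order: C21H17N3O7.

C21H17N3O7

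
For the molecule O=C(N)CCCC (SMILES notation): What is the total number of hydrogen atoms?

Walk through each heavy atom and fill implicit hydrogens from standard valence (C 4, N 3, O 2, S 2, halogen 1):
  atom 1: O, bond orders sum to 2 (valence 2) → 0 H
  atom 2: C, bond orders sum to 4 (valence 4) → 0 H
  atom 3: N, bond orders sum to 1 (valence 3) → 2 H
  atom 4: C, bond orders sum to 2 (valence 4) → 2 H
  atom 5: C, bond orders sum to 2 (valence 4) → 2 H
  atom 6: C, bond orders sum to 2 (valence 4) → 2 H
  atom 7: C, bond orders sum to 1 (valence 4) → 3 H
Total hydrogens: 11.

11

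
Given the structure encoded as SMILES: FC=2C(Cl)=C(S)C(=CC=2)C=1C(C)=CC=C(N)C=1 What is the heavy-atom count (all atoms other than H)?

17

Every atom symbol written in the SMILES (organic subset) is one heavy atom; implicit H are not written.
Heavy atoms by element → C:13, Cl:1, F:1, N:1, S:1.
Total: 17.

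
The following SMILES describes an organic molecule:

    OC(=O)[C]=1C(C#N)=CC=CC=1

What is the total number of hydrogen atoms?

5

Walk through each heavy atom and fill implicit hydrogens from standard valence (C 4, N 3, O 2, S 2, halogen 1):
  atom 1: O, bond orders sum to 1 (valence 2) → 1 H
  atom 2: C, bond orders sum to 4 (valence 4) → 0 H
  atom 3: O, bond orders sum to 2 (valence 2) → 0 H
  atom 4: C with explicit H count 0
  atom 5: C, bond orders sum to 4 (valence 4) → 0 H
  atom 6: C, bond orders sum to 4 (valence 4) → 0 H
  atom 7: N, bond orders sum to 3 (valence 3) → 0 H
  atom 8: C, bond orders sum to 3 (valence 4) → 1 H
  atom 9: C, bond orders sum to 3 (valence 4) → 1 H
  atom 10: C, bond orders sum to 3 (valence 4) → 1 H
  atom 11: C, bond orders sum to 3 (valence 4) → 1 H
Total hydrogens: 5.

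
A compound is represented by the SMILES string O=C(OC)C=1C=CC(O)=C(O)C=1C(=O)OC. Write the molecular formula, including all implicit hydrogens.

Walk through each heavy atom and fill implicit hydrogens from standard valence (C 4, N 3, O 2, S 2, halogen 1):
  atom 1: O, bond orders sum to 2 (valence 2) → 0 H
  atom 2: C, bond orders sum to 4 (valence 4) → 0 H
  atom 3: O, bond orders sum to 2 (valence 2) → 0 H
  atom 4: C, bond orders sum to 1 (valence 4) → 3 H
  atom 5: C, bond orders sum to 4 (valence 4) → 0 H
  atom 6: C, bond orders sum to 3 (valence 4) → 1 H
  atom 7: C, bond orders sum to 3 (valence 4) → 1 H
  atom 8: C, bond orders sum to 4 (valence 4) → 0 H
  atom 9: O, bond orders sum to 1 (valence 2) → 1 H
  atom 10: C, bond orders sum to 4 (valence 4) → 0 H
  atom 11: O, bond orders sum to 1 (valence 2) → 1 H
  atom 12: C, bond orders sum to 4 (valence 4) → 0 H
  atom 13: C, bond orders sum to 4 (valence 4) → 0 H
  atom 14: O, bond orders sum to 2 (valence 2) → 0 H
  atom 15: O, bond orders sum to 2 (valence 2) → 0 H
  atom 16: C, bond orders sum to 1 (valence 4) → 3 H
Totals → C:10, H:10, O:6.
In Hill order: C10H10O6.

C10H10O6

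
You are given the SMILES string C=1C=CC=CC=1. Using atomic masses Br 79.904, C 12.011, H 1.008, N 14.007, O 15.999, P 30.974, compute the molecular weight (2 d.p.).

78.11 g/mol

First, the molecular formula is C6H6 (counting implicit H from valence).
  C: 6 × 12.011 = 72.066
  H: 6 × 1.008 = 6.048
Sum: 6×12.011 + 6×1.008 = 78.114 → 78.11 g/mol.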